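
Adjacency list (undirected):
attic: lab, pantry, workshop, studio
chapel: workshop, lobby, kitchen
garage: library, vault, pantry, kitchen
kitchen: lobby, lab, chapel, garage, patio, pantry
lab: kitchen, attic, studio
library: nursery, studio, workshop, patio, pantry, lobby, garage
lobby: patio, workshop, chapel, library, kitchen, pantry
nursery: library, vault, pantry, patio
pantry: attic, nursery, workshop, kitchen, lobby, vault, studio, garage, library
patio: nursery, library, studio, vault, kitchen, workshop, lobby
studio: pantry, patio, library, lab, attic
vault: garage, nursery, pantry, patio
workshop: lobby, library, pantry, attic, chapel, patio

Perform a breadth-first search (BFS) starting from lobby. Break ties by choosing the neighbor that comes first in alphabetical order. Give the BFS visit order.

Visit lobby; enqueue chapel, kitchen, library, pantry, patio, workshop → queue [chapel, kitchen, library, pantry, patio, workshop]
Visit chapel → queue [kitchen, library, pantry, patio, workshop]
Visit kitchen; enqueue garage, lab → queue [library, pantry, patio, workshop, garage, lab]
Visit library; enqueue nursery, studio → queue [pantry, patio, workshop, garage, lab, nursery, studio]
Visit pantry; enqueue attic, vault → queue [patio, workshop, garage, lab, nursery, studio, attic, vault]
Visit patio → queue [workshop, garage, lab, nursery, studio, attic, vault]
Visit workshop → queue [garage, lab, nursery, studio, attic, vault]
Visit garage → queue [lab, nursery, studio, attic, vault]
Visit lab → queue [nursery, studio, attic, vault]
Visit nursery → queue [studio, attic, vault]
Visit studio → queue [attic, vault]
Visit attic → queue [vault]
Visit vault → queue []

lobby -> chapel -> kitchen -> library -> pantry -> patio -> workshop -> garage -> lab -> nursery -> studio -> attic -> vault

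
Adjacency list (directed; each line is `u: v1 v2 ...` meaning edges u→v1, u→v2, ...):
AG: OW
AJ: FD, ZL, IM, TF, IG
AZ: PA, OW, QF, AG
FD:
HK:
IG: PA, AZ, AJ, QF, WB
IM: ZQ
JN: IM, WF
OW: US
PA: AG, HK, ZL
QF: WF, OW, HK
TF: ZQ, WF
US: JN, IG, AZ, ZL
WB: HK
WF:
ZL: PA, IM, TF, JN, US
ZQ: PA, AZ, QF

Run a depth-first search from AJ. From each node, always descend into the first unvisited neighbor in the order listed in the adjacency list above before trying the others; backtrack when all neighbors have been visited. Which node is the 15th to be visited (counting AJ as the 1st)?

IG

Visit AJ
AJ → FD
AJ → ZL
ZL → PA
PA → AG
AG → OW
OW → US
US → JN
JN → IM
IM → ZQ
ZQ → AZ
AZ → QF
QF → WF
QF → HK
US → IG
IG → WB
ZL → TF

Visit order: AJ, FD, ZL, PA, AG, OW, US, JN, IM, ZQ, AZ, QF, WF, HK, IG, WB, TF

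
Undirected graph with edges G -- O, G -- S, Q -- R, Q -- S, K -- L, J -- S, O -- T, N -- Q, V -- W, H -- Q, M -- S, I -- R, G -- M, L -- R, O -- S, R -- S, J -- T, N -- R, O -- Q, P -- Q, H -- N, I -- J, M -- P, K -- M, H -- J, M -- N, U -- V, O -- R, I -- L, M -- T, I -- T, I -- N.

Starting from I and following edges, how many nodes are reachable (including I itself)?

BFS from I visits: I, J, L, N, R, T, H, S, K, M, Q, O, G, P
Reachable nodes: 14 of 17 total.

14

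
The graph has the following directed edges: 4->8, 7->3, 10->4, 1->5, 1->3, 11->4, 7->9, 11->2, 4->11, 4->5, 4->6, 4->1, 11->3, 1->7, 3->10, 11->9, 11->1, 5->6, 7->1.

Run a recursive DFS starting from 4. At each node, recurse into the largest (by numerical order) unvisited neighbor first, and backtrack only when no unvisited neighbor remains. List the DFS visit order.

Visit 4
4 → 11
11 → 9
11 → 3
3 → 10
11 → 2
11 → 1
1 → 7
1 → 5
5 → 6
4 → 8

4 11 9 3 10 2 1 7 5 6 8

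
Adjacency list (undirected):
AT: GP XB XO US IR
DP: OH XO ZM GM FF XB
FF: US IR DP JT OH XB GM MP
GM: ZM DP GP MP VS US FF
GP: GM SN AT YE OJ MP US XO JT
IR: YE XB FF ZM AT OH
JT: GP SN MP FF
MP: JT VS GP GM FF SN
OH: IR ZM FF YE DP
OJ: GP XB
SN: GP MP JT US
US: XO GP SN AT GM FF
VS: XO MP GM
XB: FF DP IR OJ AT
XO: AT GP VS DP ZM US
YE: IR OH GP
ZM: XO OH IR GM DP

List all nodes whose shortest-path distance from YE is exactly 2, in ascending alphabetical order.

AT, DP, FF, GM, JT, MP, OJ, SN, US, XB, XO, ZM

Level 0: YE
Level 1: GP, IR, OH
Level 2: AT, DP, FF, GM, JT, MP, OJ, SN, US, XB, XO, ZM
Level 3: VS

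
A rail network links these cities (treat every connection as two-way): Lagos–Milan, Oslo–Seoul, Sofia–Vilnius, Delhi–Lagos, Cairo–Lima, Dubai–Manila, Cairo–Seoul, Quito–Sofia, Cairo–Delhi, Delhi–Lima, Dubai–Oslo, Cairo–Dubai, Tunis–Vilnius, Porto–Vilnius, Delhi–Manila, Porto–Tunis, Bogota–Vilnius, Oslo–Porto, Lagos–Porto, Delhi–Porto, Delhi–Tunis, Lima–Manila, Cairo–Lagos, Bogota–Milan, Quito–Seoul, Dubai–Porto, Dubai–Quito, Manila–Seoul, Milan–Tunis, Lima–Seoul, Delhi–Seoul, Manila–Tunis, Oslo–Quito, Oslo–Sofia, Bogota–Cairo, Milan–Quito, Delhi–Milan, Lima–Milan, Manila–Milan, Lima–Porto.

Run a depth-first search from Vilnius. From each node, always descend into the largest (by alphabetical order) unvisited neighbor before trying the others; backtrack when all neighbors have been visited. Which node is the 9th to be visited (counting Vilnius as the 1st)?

Milan

Visit Vilnius
Vilnius → Tunis
Tunis → Porto
Porto → Oslo
Oslo → Sofia
Sofia → Quito
Quito → Seoul
Seoul → Manila
Manila → Milan
Milan → Lima
Lima → Delhi
Delhi → Lagos
Lagos → Cairo
Cairo → Dubai
Cairo → Bogota

Visit order: Vilnius, Tunis, Porto, Oslo, Sofia, Quito, Seoul, Manila, Milan, Lima, Delhi, Lagos, Cairo, Dubai, Bogota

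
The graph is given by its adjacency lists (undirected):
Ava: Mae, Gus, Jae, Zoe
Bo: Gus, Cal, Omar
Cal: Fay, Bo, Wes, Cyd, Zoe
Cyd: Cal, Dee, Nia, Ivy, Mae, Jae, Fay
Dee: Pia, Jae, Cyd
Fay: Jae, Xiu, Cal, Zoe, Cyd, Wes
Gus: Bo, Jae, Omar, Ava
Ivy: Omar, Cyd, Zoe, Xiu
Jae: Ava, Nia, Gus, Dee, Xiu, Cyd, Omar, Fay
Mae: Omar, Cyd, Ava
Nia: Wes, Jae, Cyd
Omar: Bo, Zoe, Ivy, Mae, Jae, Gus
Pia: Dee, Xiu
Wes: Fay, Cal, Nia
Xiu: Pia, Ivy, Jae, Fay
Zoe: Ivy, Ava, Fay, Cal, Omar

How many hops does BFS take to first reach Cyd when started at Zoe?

2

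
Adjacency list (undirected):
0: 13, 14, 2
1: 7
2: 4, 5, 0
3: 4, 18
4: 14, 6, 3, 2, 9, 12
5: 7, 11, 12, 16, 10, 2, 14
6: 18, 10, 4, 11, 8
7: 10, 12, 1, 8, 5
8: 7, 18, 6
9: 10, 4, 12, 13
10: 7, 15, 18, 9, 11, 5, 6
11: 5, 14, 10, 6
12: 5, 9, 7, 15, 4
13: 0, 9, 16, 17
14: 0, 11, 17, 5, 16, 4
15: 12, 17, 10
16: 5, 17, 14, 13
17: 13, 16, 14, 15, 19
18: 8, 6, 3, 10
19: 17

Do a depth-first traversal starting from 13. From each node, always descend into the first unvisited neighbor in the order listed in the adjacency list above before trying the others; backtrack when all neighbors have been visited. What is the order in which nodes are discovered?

Visit 13
13 → 0
0 → 14
14 → 11
11 → 5
5 → 7
7 → 10
10 → 15
15 → 12
12 → 9
9 → 4
4 → 6
6 → 18
18 → 8
18 → 3
4 → 2
15 → 17
17 → 16
17 → 19
7 → 1

13 0 14 11 5 7 10 15 12 9 4 6 18 8 3 2 17 16 19 1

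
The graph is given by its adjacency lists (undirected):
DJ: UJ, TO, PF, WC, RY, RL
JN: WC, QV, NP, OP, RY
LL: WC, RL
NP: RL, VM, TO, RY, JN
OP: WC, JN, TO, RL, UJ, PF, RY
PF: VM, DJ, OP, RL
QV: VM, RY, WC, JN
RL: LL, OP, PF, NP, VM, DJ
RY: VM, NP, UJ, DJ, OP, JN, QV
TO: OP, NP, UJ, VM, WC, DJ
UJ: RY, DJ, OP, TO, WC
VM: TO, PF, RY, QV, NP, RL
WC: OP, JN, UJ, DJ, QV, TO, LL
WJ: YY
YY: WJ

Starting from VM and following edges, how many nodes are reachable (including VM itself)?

BFS from VM visits: VM, TO, PF, RY, QV, NP, RL, OP, UJ, WC, DJ, JN, LL
Reachable nodes: 13 of 15 total.

13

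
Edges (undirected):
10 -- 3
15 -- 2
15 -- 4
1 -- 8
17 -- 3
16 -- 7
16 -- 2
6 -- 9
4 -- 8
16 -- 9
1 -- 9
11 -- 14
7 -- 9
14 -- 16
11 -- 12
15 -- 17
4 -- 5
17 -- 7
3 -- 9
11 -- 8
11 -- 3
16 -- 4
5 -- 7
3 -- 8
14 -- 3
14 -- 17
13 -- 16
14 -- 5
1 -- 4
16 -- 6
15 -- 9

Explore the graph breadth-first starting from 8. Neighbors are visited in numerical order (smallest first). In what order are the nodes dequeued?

8 1 3 4 11 9 10 14 17 5 15 16 12 6 7 2 13

Visit 8; enqueue 1, 3, 4, 11 → queue [1, 3, 4, 11]
Visit 1; enqueue 9 → queue [3, 4, 11, 9]
Visit 3; enqueue 10, 14, 17 → queue [4, 11, 9, 10, 14, 17]
Visit 4; enqueue 5, 15, 16 → queue [11, 9, 10, 14, 17, 5, 15, 16]
Visit 11; enqueue 12 → queue [9, 10, 14, 17, 5, 15, 16, 12]
Visit 9; enqueue 6, 7 → queue [10, 14, 17, 5, 15, 16, 12, 6, 7]
Visit 10 → queue [14, 17, 5, 15, 16, 12, 6, 7]
Visit 14 → queue [17, 5, 15, 16, 12, 6, 7]
Visit 17 → queue [5, 15, 16, 12, 6, 7]
Visit 5 → queue [15, 16, 12, 6, 7]
Visit 15; enqueue 2 → queue [16, 12, 6, 7, 2]
Visit 16; enqueue 13 → queue [12, 6, 7, 2, 13]
Visit 12 → queue [6, 7, 2, 13]
Visit 6 → queue [7, 2, 13]
Visit 7 → queue [2, 13]
Visit 2 → queue [13]
Visit 13 → queue []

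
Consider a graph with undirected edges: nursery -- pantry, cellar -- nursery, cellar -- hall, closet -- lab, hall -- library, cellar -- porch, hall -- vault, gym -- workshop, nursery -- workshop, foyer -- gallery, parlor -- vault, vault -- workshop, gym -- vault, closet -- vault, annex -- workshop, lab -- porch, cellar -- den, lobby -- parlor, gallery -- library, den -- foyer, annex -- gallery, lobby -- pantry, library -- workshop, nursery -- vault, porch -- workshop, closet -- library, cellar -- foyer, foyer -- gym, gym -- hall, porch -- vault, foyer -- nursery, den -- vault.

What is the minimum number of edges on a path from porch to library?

2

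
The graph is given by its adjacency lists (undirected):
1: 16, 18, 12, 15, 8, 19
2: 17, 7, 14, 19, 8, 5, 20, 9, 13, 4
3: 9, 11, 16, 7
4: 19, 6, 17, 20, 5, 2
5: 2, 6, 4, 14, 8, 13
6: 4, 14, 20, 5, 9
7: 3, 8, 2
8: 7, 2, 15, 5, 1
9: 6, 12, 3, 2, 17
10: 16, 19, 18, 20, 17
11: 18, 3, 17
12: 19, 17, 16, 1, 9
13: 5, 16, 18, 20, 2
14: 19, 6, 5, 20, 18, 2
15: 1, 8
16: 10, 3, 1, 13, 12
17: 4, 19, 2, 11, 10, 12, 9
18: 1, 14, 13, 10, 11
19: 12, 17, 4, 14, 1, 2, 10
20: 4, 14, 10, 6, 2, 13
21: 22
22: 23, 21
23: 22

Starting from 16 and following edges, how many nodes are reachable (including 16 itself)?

BFS from 16 visits: 16, 10, 3, 1, 13, 12, 19, 18, 20, 17, 9, 11, 7, 15, 8, 5, 2, 4, 14, 6
Reachable nodes: 20 of 23 total.

20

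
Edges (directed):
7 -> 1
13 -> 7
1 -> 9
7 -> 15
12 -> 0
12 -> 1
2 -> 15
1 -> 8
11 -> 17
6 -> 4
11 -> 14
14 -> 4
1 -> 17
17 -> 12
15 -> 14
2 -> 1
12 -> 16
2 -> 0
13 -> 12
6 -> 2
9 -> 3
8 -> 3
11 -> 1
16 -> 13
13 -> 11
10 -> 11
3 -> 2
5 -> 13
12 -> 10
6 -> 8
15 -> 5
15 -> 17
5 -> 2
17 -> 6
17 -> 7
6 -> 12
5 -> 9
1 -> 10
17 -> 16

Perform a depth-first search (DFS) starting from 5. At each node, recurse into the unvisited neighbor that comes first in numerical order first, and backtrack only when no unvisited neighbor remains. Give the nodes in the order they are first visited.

Visit 5
5 → 2
2 → 0
2 → 1
1 → 8
8 → 3
1 → 9
1 → 10
10 → 11
11 → 14
14 → 4
11 → 17
17 → 6
6 → 12
12 → 16
16 → 13
13 → 7
7 → 15

5 -> 2 -> 0 -> 1 -> 8 -> 3 -> 9 -> 10 -> 11 -> 14 -> 4 -> 17 -> 6 -> 12 -> 16 -> 13 -> 7 -> 15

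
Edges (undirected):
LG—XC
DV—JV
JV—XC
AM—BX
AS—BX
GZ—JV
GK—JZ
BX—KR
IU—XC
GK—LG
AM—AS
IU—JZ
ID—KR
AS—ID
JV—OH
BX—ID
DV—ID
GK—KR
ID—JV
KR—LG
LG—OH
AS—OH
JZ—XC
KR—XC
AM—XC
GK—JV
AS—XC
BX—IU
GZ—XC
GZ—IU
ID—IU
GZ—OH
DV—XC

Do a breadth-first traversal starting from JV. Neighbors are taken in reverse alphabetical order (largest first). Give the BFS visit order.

JV XC OH ID GZ GK DV LG KR JZ IU AS AM BX

Visit JV; enqueue XC, OH, ID, GZ, GK, DV → queue [XC, OH, ID, GZ, GK, DV]
Visit XC; enqueue LG, KR, JZ, IU, AS, AM → queue [OH, ID, GZ, GK, DV, LG, KR, JZ, IU, AS, AM]
Visit OH → queue [ID, GZ, GK, DV, LG, KR, JZ, IU, AS, AM]
Visit ID; enqueue BX → queue [GZ, GK, DV, LG, KR, JZ, IU, AS, AM, BX]
Visit GZ → queue [GK, DV, LG, KR, JZ, IU, AS, AM, BX]
Visit GK → queue [DV, LG, KR, JZ, IU, AS, AM, BX]
Visit DV → queue [LG, KR, JZ, IU, AS, AM, BX]
Visit LG → queue [KR, JZ, IU, AS, AM, BX]
Visit KR → queue [JZ, IU, AS, AM, BX]
Visit JZ → queue [IU, AS, AM, BX]
Visit IU → queue [AS, AM, BX]
Visit AS → queue [AM, BX]
Visit AM → queue [BX]
Visit BX → queue []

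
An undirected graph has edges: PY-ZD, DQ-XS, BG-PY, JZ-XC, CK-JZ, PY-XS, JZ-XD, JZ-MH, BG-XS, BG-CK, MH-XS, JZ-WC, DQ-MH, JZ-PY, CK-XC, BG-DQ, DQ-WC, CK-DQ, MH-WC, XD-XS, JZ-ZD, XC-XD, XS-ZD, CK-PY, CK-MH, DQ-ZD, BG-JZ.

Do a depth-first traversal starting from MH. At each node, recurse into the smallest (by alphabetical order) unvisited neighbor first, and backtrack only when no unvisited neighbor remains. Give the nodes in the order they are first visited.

Visit MH
MH → CK
CK → BG
BG → DQ
DQ → WC
WC → JZ
JZ → PY
PY → XS
XS → XD
XD → XC
XS → ZD

MH, CK, BG, DQ, WC, JZ, PY, XS, XD, XC, ZD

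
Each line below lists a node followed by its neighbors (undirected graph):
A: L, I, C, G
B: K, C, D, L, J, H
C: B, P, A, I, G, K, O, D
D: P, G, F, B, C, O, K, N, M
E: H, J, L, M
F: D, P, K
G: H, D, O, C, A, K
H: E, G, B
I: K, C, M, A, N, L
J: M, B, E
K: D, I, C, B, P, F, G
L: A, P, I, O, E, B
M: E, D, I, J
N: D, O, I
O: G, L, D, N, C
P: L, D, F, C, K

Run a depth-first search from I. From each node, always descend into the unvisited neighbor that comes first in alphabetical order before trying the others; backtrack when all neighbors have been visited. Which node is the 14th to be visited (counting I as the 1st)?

O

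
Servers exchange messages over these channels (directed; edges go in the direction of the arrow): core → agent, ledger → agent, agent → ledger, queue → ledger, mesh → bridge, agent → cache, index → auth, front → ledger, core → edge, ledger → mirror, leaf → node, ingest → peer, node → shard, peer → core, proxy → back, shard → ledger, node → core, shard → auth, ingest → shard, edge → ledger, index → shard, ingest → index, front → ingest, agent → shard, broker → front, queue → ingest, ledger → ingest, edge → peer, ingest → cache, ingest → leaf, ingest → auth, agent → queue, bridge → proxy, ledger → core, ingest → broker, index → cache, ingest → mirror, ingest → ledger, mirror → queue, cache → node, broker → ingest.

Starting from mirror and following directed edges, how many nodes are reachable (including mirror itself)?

BFS from mirror visits: mirror, queue, ingest, ledger, auth, broker, cache, index, leaf, peer, shard, agent, core, front, node, edge
Reachable nodes: 16 of 20 total.

16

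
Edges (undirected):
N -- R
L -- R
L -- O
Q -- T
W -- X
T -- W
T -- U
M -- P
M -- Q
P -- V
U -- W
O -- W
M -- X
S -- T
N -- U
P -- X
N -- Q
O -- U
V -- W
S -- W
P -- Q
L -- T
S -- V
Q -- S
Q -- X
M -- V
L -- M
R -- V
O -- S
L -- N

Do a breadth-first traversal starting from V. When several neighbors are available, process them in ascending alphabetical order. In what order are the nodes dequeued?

V → M → P → R → S → W → L → Q → X → N → O → T → U

Visit V; enqueue M, P, R, S, W → queue [M, P, R, S, W]
Visit M; enqueue L, Q, X → queue [P, R, S, W, L, Q, X]
Visit P → queue [R, S, W, L, Q, X]
Visit R; enqueue N → queue [S, W, L, Q, X, N]
Visit S; enqueue O, T → queue [W, L, Q, X, N, O, T]
Visit W; enqueue U → queue [L, Q, X, N, O, T, U]
Visit L → queue [Q, X, N, O, T, U]
Visit Q → queue [X, N, O, T, U]
Visit X → queue [N, O, T, U]
Visit N → queue [O, T, U]
Visit O → queue [T, U]
Visit T → queue [U]
Visit U → queue []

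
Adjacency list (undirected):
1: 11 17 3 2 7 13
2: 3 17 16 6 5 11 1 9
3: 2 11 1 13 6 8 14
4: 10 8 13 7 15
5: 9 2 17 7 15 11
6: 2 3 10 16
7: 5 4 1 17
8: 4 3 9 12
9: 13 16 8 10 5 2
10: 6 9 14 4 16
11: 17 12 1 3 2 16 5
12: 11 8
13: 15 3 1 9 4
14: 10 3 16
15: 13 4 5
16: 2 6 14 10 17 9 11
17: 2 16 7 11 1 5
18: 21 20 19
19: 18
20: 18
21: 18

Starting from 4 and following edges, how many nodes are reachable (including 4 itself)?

BFS from 4 visits: 4, 10, 8, 13, 7, 15, 6, 9, 14, 16, 3, 12, 1, 5, 17, 2, 11
Reachable nodes: 17 of 21 total.

17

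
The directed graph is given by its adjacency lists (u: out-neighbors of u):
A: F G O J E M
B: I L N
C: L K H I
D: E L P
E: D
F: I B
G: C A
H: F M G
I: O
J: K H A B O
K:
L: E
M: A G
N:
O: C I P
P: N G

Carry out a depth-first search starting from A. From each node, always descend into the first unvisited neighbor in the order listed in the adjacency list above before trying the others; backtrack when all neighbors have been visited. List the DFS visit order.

A, F, I, O, C, L, E, D, P, N, G, K, H, M, B, J

Visit A
A → F
F → I
I → O
O → C
C → L
L → E
E → D
D → P
P → N
P → G
C → K
C → H
H → M
F → B
A → J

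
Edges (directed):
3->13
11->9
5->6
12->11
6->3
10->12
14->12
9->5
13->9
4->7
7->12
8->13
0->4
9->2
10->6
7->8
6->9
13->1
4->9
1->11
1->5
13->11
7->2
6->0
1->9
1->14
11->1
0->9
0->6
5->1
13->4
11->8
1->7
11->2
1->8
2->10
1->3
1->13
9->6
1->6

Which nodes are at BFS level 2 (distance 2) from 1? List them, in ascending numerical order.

0, 2, 4, 12

Level 0: 1
Level 1: 3, 5, 6, 7, 8, 9, 11, 13, 14
Level 2: 0, 2, 4, 12
Level 3: 10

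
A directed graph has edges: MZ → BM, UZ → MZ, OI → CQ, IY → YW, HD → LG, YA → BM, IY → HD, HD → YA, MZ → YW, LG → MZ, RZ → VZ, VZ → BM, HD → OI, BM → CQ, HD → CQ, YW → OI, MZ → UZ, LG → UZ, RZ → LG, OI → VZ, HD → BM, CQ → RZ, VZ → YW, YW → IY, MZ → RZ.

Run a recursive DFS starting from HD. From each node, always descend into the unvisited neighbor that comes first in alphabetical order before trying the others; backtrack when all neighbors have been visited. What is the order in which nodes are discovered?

Visit HD
HD → BM
BM → CQ
CQ → RZ
RZ → LG
LG → MZ
MZ → UZ
MZ → YW
YW → IY
YW → OI
OI → VZ
HD → YA

HD, BM, CQ, RZ, LG, MZ, UZ, YW, IY, OI, VZ, YA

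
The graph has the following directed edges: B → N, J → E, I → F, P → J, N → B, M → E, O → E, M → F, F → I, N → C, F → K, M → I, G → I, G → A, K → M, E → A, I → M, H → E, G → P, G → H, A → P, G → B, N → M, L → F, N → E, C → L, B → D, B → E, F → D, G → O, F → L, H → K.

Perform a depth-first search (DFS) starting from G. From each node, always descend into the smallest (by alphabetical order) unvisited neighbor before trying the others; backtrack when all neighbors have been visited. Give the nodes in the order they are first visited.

Visit G
G → A
A → P
P → J
J → E
G → B
B → D
B → N
N → C
C → L
L → F
F → I
I → M
F → K
G → H
G → O

G -> A -> P -> J -> E -> B -> D -> N -> C -> L -> F -> I -> M -> K -> H -> O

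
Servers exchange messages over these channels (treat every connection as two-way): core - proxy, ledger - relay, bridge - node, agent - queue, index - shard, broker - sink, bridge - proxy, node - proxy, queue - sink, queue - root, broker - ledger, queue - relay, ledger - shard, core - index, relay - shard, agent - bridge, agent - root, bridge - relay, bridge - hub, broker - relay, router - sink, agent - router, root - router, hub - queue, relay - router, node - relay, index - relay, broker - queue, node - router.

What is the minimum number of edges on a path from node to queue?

2

Level 0: node
Level 1: bridge, proxy, relay, router
Level 2: agent, broker, core, hub, index, ledger, queue, root, shard, sink
queue first appears at level 2.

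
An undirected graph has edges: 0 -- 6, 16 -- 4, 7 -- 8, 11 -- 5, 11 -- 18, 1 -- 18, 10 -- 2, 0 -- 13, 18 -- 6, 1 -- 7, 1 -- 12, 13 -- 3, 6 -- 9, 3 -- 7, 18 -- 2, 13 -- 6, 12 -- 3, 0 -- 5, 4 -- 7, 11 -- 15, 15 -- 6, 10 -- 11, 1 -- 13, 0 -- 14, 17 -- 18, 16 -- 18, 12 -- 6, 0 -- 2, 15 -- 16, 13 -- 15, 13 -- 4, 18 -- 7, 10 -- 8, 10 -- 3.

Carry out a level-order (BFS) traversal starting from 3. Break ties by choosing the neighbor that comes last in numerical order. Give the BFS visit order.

3, 13, 12, 10, 7, 15, 6, 4, 1, 0, 11, 8, 2, 18, 16, 9, 14, 5, 17

Visit 3; enqueue 13, 12, 10, 7 → queue [13, 12, 10, 7]
Visit 13; enqueue 15, 6, 4, 1, 0 → queue [12, 10, 7, 15, 6, 4, 1, 0]
Visit 12 → queue [10, 7, 15, 6, 4, 1, 0]
Visit 10; enqueue 11, 8, 2 → queue [7, 15, 6, 4, 1, 0, 11, 8, 2]
Visit 7; enqueue 18 → queue [15, 6, 4, 1, 0, 11, 8, 2, 18]
Visit 15; enqueue 16 → queue [6, 4, 1, 0, 11, 8, 2, 18, 16]
Visit 6; enqueue 9 → queue [4, 1, 0, 11, 8, 2, 18, 16, 9]
Visit 4 → queue [1, 0, 11, 8, 2, 18, 16, 9]
Visit 1 → queue [0, 11, 8, 2, 18, 16, 9]
Visit 0; enqueue 14, 5 → queue [11, 8, 2, 18, 16, 9, 14, 5]
Visit 11 → queue [8, 2, 18, 16, 9, 14, 5]
Visit 8 → queue [2, 18, 16, 9, 14, 5]
Visit 2 → queue [18, 16, 9, 14, 5]
Visit 18; enqueue 17 → queue [16, 9, 14, 5, 17]
Visit 16 → queue [9, 14, 5, 17]
Visit 9 → queue [14, 5, 17]
Visit 14 → queue [5, 17]
Visit 5 → queue [17]
Visit 17 → queue []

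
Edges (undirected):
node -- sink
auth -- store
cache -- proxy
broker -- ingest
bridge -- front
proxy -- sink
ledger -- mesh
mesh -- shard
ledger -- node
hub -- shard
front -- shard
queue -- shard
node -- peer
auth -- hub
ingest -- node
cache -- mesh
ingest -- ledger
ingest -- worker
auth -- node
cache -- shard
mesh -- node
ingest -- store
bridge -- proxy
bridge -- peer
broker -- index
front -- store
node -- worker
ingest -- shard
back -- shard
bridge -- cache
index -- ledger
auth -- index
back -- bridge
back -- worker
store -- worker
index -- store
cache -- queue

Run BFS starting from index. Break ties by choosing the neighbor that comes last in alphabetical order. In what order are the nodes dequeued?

Visit index; enqueue store, ledger, broker, auth → queue [store, ledger, broker, auth]
Visit store; enqueue worker, ingest, front → queue [ledger, broker, auth, worker, ingest, front]
Visit ledger; enqueue node, mesh → queue [broker, auth, worker, ingest, front, node, mesh]
Visit broker → queue [auth, worker, ingest, front, node, mesh]
Visit auth; enqueue hub → queue [worker, ingest, front, node, mesh, hub]
Visit worker; enqueue back → queue [ingest, front, node, mesh, hub, back]
Visit ingest; enqueue shard → queue [front, node, mesh, hub, back, shard]
Visit front; enqueue bridge → queue [node, mesh, hub, back, shard, bridge]
Visit node; enqueue sink, peer → queue [mesh, hub, back, shard, bridge, sink, peer]
Visit mesh; enqueue cache → queue [hub, back, shard, bridge, sink, peer, cache]
Visit hub → queue [back, shard, bridge, sink, peer, cache]
Visit back → queue [shard, bridge, sink, peer, cache]
Visit shard; enqueue queue → queue [bridge, sink, peer, cache, queue]
Visit bridge; enqueue proxy → queue [sink, peer, cache, queue, proxy]
Visit sink → queue [peer, cache, queue, proxy]
Visit peer → queue [cache, queue, proxy]
Visit cache → queue [queue, proxy]
Visit queue → queue [proxy]
Visit proxy → queue []

index -> store -> ledger -> broker -> auth -> worker -> ingest -> front -> node -> mesh -> hub -> back -> shard -> bridge -> sink -> peer -> cache -> queue -> proxy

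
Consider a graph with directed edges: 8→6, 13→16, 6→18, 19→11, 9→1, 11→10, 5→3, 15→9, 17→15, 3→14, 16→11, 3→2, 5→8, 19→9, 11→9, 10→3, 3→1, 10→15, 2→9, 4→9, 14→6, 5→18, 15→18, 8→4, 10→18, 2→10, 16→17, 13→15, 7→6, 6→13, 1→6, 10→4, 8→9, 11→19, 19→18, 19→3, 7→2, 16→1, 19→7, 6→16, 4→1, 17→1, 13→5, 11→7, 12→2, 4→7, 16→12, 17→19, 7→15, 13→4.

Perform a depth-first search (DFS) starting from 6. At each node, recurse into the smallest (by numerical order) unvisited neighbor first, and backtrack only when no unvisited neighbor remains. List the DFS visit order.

6 -> 13 -> 4 -> 1 -> 7 -> 2 -> 9 -> 10 -> 3 -> 14 -> 15 -> 18 -> 5 -> 8 -> 16 -> 11 -> 19 -> 12 -> 17

Visit 6
6 → 13
13 → 4
4 → 1
4 → 7
7 → 2
2 → 9
2 → 10
10 → 3
3 → 14
10 → 15
15 → 18
13 → 5
5 → 8
13 → 16
16 → 11
11 → 19
16 → 12
16 → 17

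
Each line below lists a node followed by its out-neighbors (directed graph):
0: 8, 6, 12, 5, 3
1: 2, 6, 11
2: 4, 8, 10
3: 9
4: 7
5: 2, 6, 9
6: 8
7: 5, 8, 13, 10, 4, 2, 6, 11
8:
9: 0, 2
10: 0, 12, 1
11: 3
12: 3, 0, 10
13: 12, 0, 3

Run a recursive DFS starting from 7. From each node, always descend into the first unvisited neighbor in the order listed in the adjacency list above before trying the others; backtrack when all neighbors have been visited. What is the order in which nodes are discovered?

Visit 7
7 → 5
5 → 2
2 → 4
2 → 8
2 → 10
10 → 0
0 → 6
0 → 12
12 → 3
3 → 9
10 → 1
1 → 11
7 → 13

7 → 5 → 2 → 4 → 8 → 10 → 0 → 6 → 12 → 3 → 9 → 1 → 11 → 13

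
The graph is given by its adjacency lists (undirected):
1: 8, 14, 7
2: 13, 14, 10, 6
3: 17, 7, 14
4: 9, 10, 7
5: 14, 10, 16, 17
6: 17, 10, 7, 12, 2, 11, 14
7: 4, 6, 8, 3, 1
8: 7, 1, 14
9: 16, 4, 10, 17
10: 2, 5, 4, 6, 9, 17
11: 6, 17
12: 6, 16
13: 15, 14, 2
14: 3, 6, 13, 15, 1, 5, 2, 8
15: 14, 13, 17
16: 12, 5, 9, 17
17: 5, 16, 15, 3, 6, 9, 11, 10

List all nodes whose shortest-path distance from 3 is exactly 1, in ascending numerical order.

Level 0: 3
Level 1: 7, 14, 17
Level 2: 1, 2, 4, 5, 6, 8, 9, 10, 11, 13, 15, 16
Level 3: 12

7, 14, 17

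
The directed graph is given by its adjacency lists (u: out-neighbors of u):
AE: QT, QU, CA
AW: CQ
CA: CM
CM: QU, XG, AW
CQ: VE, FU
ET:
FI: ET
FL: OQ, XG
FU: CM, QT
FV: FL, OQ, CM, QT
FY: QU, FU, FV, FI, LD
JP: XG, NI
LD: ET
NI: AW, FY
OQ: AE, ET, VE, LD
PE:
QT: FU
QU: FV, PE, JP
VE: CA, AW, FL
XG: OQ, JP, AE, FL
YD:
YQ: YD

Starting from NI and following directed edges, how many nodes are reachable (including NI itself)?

20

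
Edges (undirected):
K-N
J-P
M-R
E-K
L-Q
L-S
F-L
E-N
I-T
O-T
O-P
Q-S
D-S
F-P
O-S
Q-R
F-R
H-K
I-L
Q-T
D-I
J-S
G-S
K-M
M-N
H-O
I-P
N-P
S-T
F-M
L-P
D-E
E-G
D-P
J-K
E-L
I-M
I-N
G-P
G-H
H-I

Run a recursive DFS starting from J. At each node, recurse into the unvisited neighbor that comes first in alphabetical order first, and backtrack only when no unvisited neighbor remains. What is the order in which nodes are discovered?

J K E D I H G P F L Q R M N S O T

Visit J
J → K
K → E
E → D
D → I
I → H
H → G
G → P
P → F
F → L
L → Q
Q → R
R → M
M → N
Q → S
S → O
O → T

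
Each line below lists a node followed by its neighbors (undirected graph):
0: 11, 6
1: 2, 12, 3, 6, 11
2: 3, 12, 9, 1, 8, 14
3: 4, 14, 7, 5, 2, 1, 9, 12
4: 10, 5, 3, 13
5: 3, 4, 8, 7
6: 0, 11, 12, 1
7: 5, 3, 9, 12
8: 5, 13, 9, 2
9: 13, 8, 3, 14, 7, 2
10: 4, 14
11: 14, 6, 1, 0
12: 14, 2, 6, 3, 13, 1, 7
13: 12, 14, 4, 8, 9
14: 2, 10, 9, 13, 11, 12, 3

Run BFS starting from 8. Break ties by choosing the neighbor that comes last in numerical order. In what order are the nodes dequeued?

8 -> 13 -> 9 -> 5 -> 2 -> 14 -> 12 -> 4 -> 7 -> 3 -> 1 -> 11 -> 10 -> 6 -> 0

Visit 8; enqueue 13, 9, 5, 2 → queue [13, 9, 5, 2]
Visit 13; enqueue 14, 12, 4 → queue [9, 5, 2, 14, 12, 4]
Visit 9; enqueue 7, 3 → queue [5, 2, 14, 12, 4, 7, 3]
Visit 5 → queue [2, 14, 12, 4, 7, 3]
Visit 2; enqueue 1 → queue [14, 12, 4, 7, 3, 1]
Visit 14; enqueue 11, 10 → queue [12, 4, 7, 3, 1, 11, 10]
Visit 12; enqueue 6 → queue [4, 7, 3, 1, 11, 10, 6]
Visit 4 → queue [7, 3, 1, 11, 10, 6]
Visit 7 → queue [3, 1, 11, 10, 6]
Visit 3 → queue [1, 11, 10, 6]
Visit 1 → queue [11, 10, 6]
Visit 11; enqueue 0 → queue [10, 6, 0]
Visit 10 → queue [6, 0]
Visit 6 → queue [0]
Visit 0 → queue []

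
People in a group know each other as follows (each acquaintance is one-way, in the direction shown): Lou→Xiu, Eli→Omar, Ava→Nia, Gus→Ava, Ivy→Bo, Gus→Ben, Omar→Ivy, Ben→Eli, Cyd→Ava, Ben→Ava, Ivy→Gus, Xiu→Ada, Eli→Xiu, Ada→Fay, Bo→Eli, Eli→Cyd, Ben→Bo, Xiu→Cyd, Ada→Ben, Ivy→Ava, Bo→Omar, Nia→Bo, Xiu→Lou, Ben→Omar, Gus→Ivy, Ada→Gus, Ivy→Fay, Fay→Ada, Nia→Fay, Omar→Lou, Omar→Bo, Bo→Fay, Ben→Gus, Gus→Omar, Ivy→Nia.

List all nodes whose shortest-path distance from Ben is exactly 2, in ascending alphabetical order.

Level 0: Ben
Level 1: Ava, Bo, Eli, Gus, Omar
Level 2: Cyd, Fay, Ivy, Lou, Nia, Xiu
Level 3: Ada

Cyd, Fay, Ivy, Lou, Nia, Xiu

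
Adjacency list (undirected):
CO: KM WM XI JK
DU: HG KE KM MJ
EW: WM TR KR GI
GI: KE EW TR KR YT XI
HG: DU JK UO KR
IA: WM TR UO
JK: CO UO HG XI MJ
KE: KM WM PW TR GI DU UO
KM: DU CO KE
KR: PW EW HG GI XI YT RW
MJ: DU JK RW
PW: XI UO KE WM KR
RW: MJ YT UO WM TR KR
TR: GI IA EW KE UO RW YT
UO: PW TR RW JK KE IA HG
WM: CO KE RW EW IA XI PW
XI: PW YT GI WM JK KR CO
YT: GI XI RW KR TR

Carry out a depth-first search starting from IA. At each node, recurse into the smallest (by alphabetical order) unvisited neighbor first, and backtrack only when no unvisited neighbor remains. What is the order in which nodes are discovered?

IA → TR → EW → GI → KE → DU → HG → JK → CO → KM → WM → PW → KR → RW → MJ → UO → YT → XI

Visit IA
IA → TR
TR → EW
EW → GI
GI → KE
KE → DU
DU → HG
HG → JK
JK → CO
CO → KM
CO → WM
WM → PW
PW → KR
KR → RW
RW → MJ
RW → UO
RW → YT
YT → XI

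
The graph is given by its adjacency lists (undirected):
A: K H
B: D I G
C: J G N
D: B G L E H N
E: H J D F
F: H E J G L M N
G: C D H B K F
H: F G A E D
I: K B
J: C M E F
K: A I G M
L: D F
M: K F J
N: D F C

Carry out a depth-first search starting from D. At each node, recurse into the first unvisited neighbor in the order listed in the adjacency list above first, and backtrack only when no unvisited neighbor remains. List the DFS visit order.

Visit D
D → B
B → I
I → K
K → A
A → H
H → F
F → E
E → J
J → C
C → G
C → N
J → M
F → L

D, B, I, K, A, H, F, E, J, C, G, N, M, L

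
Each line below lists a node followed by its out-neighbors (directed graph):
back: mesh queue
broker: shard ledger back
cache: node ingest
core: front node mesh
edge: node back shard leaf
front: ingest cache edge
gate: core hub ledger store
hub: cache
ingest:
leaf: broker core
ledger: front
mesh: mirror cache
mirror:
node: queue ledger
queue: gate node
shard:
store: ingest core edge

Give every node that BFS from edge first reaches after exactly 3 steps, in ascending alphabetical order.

cache, front, gate, mirror

Level 0: edge
Level 1: back, leaf, node, shard
Level 2: broker, core, ledger, mesh, queue
Level 3: cache, front, gate, mirror
Level 4: hub, ingest, store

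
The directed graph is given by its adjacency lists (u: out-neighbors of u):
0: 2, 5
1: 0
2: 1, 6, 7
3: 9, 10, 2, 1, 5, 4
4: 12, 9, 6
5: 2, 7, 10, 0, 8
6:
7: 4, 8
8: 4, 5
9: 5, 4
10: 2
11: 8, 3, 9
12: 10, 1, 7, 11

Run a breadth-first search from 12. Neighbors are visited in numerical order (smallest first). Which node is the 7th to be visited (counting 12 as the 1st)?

Visit 12; enqueue 1, 7, 10, 11 → queue [1, 7, 10, 11]
Visit 1; enqueue 0 → queue [7, 10, 11, 0]
Visit 7; enqueue 4, 8 → queue [10, 11, 0, 4, 8]
Visit 10; enqueue 2 → queue [11, 0, 4, 8, 2]
Visit 11; enqueue 3, 9 → queue [0, 4, 8, 2, 3, 9]
Visit 0; enqueue 5 → queue [4, 8, 2, 3, 9, 5]
Visit 4; enqueue 6 → queue [8, 2, 3, 9, 5, 6]
Visit 8 → queue [2, 3, 9, 5, 6]
Visit 2 → queue [3, 9, 5, 6]
Visit 3 → queue [9, 5, 6]
Visit 9 → queue [5, 6]
Visit 5 → queue [6]
Visit 6 → queue []

Visit order: 12, 1, 7, 10, 11, 0, 4, 8, 2, 3, 9, 5, 6

4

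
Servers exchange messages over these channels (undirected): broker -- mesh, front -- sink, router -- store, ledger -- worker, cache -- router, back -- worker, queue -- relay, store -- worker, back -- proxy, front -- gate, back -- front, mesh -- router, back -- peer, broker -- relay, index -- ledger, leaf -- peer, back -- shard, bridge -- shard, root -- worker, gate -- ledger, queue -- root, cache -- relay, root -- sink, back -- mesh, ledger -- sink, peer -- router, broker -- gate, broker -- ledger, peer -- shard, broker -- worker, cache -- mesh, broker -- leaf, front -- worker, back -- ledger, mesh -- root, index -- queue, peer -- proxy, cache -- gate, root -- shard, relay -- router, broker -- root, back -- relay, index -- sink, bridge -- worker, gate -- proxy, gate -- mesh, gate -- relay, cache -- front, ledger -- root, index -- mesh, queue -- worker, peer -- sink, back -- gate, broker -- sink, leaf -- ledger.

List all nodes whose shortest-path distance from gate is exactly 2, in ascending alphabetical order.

Level 0: gate
Level 1: back, broker, cache, front, ledger, mesh, proxy, relay
Level 2: index, leaf, peer, queue, root, router, shard, sink, worker
Level 3: bridge, store

index, leaf, peer, queue, root, router, shard, sink, worker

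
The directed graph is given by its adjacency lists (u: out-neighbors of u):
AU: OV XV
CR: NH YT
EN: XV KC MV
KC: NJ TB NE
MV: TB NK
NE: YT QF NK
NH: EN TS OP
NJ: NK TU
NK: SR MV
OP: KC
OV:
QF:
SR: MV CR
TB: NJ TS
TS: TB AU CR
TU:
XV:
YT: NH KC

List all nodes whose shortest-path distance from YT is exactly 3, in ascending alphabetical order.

AU, CR, MV, NK, QF, TU, XV

Level 0: YT
Level 1: KC, NH
Level 2: EN, NE, NJ, OP, TB, TS
Level 3: AU, CR, MV, NK, QF, TU, XV
Level 4: OV, SR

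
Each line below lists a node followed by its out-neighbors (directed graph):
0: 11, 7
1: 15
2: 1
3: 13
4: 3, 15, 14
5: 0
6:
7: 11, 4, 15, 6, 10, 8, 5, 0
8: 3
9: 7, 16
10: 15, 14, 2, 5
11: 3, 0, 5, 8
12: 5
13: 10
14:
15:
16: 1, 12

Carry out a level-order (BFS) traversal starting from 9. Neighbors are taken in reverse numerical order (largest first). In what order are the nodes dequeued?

9, 16, 7, 12, 1, 15, 11, 10, 8, 6, 5, 4, 0, 3, 14, 2, 13

Visit 9; enqueue 16, 7 → queue [16, 7]
Visit 16; enqueue 12, 1 → queue [7, 12, 1]
Visit 7; enqueue 15, 11, 10, 8, 6, 5, 4, 0 → queue [12, 1, 15, 11, 10, 8, 6, 5, 4, 0]
Visit 12 → queue [1, 15, 11, 10, 8, 6, 5, 4, 0]
Visit 1 → queue [15, 11, 10, 8, 6, 5, 4, 0]
Visit 15 → queue [11, 10, 8, 6, 5, 4, 0]
Visit 11; enqueue 3 → queue [10, 8, 6, 5, 4, 0, 3]
Visit 10; enqueue 14, 2 → queue [8, 6, 5, 4, 0, 3, 14, 2]
Visit 8 → queue [6, 5, 4, 0, 3, 14, 2]
Visit 6 → queue [5, 4, 0, 3, 14, 2]
Visit 5 → queue [4, 0, 3, 14, 2]
Visit 4 → queue [0, 3, 14, 2]
Visit 0 → queue [3, 14, 2]
Visit 3; enqueue 13 → queue [14, 2, 13]
Visit 14 → queue [2, 13]
Visit 2 → queue [13]
Visit 13 → queue []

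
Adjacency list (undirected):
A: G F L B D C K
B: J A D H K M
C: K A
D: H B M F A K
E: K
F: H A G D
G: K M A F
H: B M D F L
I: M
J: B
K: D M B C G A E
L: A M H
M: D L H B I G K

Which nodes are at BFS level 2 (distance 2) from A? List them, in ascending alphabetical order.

E, H, J, M

Level 0: A
Level 1: B, C, D, F, G, K, L
Level 2: E, H, J, M
Level 3: I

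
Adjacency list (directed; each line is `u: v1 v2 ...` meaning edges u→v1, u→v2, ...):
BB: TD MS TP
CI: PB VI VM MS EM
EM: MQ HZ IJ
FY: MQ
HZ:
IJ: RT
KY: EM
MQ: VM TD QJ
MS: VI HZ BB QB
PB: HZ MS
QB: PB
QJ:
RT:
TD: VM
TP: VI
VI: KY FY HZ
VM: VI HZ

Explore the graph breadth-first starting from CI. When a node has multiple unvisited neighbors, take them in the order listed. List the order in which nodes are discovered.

CI -> PB -> VI -> VM -> MS -> EM -> HZ -> KY -> FY -> BB -> QB -> MQ -> IJ -> TD -> TP -> QJ -> RT

Visit CI; enqueue PB, VI, VM, MS, EM → queue [PB, VI, VM, MS, EM]
Visit PB; enqueue HZ → queue [VI, VM, MS, EM, HZ]
Visit VI; enqueue KY, FY → queue [VM, MS, EM, HZ, KY, FY]
Visit VM → queue [MS, EM, HZ, KY, FY]
Visit MS; enqueue BB, QB → queue [EM, HZ, KY, FY, BB, QB]
Visit EM; enqueue MQ, IJ → queue [HZ, KY, FY, BB, QB, MQ, IJ]
Visit HZ → queue [KY, FY, BB, QB, MQ, IJ]
Visit KY → queue [FY, BB, QB, MQ, IJ]
Visit FY → queue [BB, QB, MQ, IJ]
Visit BB; enqueue TD, TP → queue [QB, MQ, IJ, TD, TP]
Visit QB → queue [MQ, IJ, TD, TP]
Visit MQ; enqueue QJ → queue [IJ, TD, TP, QJ]
Visit IJ; enqueue RT → queue [TD, TP, QJ, RT]
Visit TD → queue [TP, QJ, RT]
Visit TP → queue [QJ, RT]
Visit QJ → queue [RT]
Visit RT → queue []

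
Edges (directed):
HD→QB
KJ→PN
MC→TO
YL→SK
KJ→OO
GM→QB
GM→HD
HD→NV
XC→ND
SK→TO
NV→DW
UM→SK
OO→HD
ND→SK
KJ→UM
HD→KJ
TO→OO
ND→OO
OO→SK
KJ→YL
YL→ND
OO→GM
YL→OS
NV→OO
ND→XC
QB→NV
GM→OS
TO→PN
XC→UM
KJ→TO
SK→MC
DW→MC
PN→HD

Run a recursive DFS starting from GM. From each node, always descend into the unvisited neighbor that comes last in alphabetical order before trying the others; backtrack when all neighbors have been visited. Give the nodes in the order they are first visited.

Visit GM
GM → QB
QB → NV
NV → OO
OO → SK
SK → TO
TO → PN
PN → HD
HD → KJ
KJ → YL
YL → OS
YL → ND
ND → XC
XC → UM
SK → MC
NV → DW

GM → QB → NV → OO → SK → TO → PN → HD → KJ → YL → OS → ND → XC → UM → MC → DW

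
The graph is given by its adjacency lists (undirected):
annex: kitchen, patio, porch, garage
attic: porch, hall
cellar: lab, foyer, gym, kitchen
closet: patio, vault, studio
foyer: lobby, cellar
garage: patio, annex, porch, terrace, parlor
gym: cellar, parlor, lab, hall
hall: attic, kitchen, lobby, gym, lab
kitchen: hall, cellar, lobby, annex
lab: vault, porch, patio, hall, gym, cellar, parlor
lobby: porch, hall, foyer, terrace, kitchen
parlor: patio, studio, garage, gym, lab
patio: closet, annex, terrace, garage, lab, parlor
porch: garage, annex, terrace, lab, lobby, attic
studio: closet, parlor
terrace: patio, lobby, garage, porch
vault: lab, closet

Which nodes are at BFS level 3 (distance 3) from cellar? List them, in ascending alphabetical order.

attic, closet, garage, studio, terrace

Level 0: cellar
Level 1: foyer, gym, kitchen, lab
Level 2: annex, hall, lobby, parlor, patio, porch, vault
Level 3: attic, closet, garage, studio, terrace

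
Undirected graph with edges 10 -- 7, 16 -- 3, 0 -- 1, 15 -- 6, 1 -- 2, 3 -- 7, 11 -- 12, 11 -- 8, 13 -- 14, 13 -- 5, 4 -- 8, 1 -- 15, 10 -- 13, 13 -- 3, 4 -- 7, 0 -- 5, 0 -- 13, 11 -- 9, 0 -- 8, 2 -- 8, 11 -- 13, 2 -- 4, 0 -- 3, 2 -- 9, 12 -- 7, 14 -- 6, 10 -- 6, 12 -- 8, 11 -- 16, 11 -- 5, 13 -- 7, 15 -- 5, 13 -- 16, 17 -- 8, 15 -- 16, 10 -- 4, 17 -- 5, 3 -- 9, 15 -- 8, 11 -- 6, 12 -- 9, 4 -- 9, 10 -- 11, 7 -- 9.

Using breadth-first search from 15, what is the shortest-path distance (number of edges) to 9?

Level 0: 15
Level 1: 1, 5, 6, 8, 16
Level 2: 0, 2, 3, 4, 10, 11, 12, 13, 14, 17
Level 3: 7, 9
9 first appears at level 3.

3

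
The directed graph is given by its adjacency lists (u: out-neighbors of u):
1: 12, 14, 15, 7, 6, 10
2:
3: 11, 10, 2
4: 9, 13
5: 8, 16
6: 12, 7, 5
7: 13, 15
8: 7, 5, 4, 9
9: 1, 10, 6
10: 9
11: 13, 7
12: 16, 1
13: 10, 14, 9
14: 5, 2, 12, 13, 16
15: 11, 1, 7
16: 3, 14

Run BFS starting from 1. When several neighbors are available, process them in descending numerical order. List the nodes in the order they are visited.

Visit 1; enqueue 15, 14, 12, 10, 7, 6 → queue [15, 14, 12, 10, 7, 6]
Visit 15; enqueue 11 → queue [14, 12, 10, 7, 6, 11]
Visit 14; enqueue 16, 13, 5, 2 → queue [12, 10, 7, 6, 11, 16, 13, 5, 2]
Visit 12 → queue [10, 7, 6, 11, 16, 13, 5, 2]
Visit 10; enqueue 9 → queue [7, 6, 11, 16, 13, 5, 2, 9]
Visit 7 → queue [6, 11, 16, 13, 5, 2, 9]
Visit 6 → queue [11, 16, 13, 5, 2, 9]
Visit 11 → queue [16, 13, 5, 2, 9]
Visit 16; enqueue 3 → queue [13, 5, 2, 9, 3]
Visit 13 → queue [5, 2, 9, 3]
Visit 5; enqueue 8 → queue [2, 9, 3, 8]
Visit 2 → queue [9, 3, 8]
Visit 9 → queue [3, 8]
Visit 3 → queue [8]
Visit 8; enqueue 4 → queue [4]
Visit 4 → queue []

1 → 15 → 14 → 12 → 10 → 7 → 6 → 11 → 16 → 13 → 5 → 2 → 9 → 3 → 8 → 4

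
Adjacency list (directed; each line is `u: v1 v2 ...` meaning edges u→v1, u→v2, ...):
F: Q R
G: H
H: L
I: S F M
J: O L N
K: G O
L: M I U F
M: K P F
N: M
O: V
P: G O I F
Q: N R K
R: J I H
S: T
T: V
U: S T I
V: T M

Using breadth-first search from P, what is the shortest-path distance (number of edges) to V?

Level 0: P
Level 1: F, G, I, O
Level 2: H, M, Q, R, S, V
Level 3: J, K, L, N, T
Level 4: U
V first appears at level 2.

2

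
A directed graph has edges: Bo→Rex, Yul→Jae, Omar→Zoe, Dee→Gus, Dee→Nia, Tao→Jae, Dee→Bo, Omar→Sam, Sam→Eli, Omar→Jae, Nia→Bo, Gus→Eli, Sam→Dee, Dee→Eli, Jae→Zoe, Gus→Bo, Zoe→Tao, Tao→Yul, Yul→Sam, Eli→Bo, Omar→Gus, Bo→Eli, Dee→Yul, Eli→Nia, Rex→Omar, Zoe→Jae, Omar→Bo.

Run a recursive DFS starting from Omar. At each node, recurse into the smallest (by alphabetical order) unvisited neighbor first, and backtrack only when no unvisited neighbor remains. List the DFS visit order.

Visit Omar
Omar → Bo
Bo → Eli
Eli → Nia
Bo → Rex
Omar → Gus
Omar → Jae
Jae → Zoe
Zoe → Tao
Tao → Yul
Yul → Sam
Sam → Dee

Omar Bo Eli Nia Rex Gus Jae Zoe Tao Yul Sam Dee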